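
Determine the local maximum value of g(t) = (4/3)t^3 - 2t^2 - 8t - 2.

8/3

g'(t) = 4t^2 - 4t - 8. Setting g'(t) = 0 gives t ∈ {-1, 2}.
Second-derivative test with g''(t) = 8t - 4: g''(-1) = -12 < 0 ⇒ local maximum; g''(2) = 12 > 0 ⇒ local minimum.
The local maximum is g(-1) = 8/3.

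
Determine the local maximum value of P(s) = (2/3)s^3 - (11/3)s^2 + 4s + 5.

505/81

P'(s) = 2s^2 - (22/3)s + 4. Setting P'(s) = 0 gives s ∈ {2/3, 3}.
P''(s) = 4s - 22/3. P''(2/3) = -14/3 < 0 ⇒ local maximum; P''(3) = 14/3 > 0 ⇒ local minimum.
So the local maximum value is P(2/3) = 505/81.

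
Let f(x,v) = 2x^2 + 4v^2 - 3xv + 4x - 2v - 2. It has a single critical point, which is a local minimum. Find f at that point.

-94/23

∂f/∂x = 4x - 3v + 4 = 0 and ∂f/∂v = -3x + 8v - 2 = 0, so (x, v) = (-26/23, -4/23).
The Hessian has f_{xx} = 4, f_{vv} = 8, f_{xv} = -3, giving D = 23 > 0 with f_{xx} > 0, so the point is a local minimum.
f(-26/23, -4/23) = -94/23.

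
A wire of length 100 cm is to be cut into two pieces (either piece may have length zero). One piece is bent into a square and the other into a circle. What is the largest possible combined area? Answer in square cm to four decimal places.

795.7747

Let x be the length used for the square. Square side x/4; circle radius (100−x)/(2π).
A(x) = (x/4)² + π·((100−x)/(2π))² = x²/16 + (100−x)²/(4π) for 0 ≤ x ≤ 100. A'(x) = x/8 − (100−x)/(2π) = 0 gives x = 4·100/(π+4) ≈ 56.0099.
A'' > 0, so the interior critical point is a minimum; the maximum is at an endpoint. A(0) = 795.7747 and A(100) = 625.0000, so the largest area is 795.7747.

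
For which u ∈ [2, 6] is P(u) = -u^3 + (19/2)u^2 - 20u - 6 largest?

5

P'(u) = -3u^2 + 19u - 20, whose only zero in [2, 6] is u = 5.
Candidates: P(2) = -16, P(5) = 13/2, P(6) = 0.
The maximum over the interval is 13/2, attained at u = 5.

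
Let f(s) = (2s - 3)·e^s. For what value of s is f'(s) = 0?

1/2

f'(s) = 2·e^s + (2s - 3)·1·e^s = (2s - 1)·e^s. Since e^s > 0, the only critical point is s = 1/2.
f''(1/2) has the same sign as 2 > 0, so this is a local minimum.
f(1/2) = (-2)·e^(1/2) ≈ -3.2974.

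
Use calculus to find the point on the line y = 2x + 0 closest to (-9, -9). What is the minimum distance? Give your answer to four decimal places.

Minimize D(x)^2 = (x + 9)^2 + (2x + 9)^2.
d/dx[D^2] = 2(x + 9) + 2·2·(2x + 9) = 0 ⇒ x = -27/5.
Then y = -54/5 and the distance is √(81/5) ≈ 4.0249.

4.0249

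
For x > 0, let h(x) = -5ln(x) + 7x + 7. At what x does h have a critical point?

5/7

h'(x) = -5/x + 7 = 0 gives x = 5/7.
h''(x) = 5/x², which is positive for x > 0, so this is a local minimum.
h(5/7) = -5·ln(5/7) + 5 + 7 ≈ 13.6824.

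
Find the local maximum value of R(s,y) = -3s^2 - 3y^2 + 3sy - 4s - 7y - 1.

∂R/∂s = -6s + 3y - 4 = 0 and ∂R/∂y = 3s - 6y - 7 = 0, so (s, y) = (-5/3, -2).
The Hessian has R_{ss} = -6, R_{yy} = -6, R_{sy} = 3, giving D = 27 > 0 with R_{ss} < 0, so the point is a local maximum.
R(-5/3, -2) = 28/3.

28/3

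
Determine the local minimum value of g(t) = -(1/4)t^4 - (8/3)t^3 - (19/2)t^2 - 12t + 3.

Critical points: g'(t) = -t^3 - 8t^2 - 19t - 12 vanishes at t = -4, -3, -1.
g''(t) = -3t^2 - 16t - 19. g''(-4) = -3 < 0 ⇒ local maximum; g''(-3) = 2 > 0 ⇒ local minimum; g''(-1) = -6 < 0 ⇒ local maximum.
The local minimum is g(-3) = 21/4.

21/4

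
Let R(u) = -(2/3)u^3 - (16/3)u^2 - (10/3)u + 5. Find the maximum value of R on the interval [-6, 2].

449/81

The derivative is -2u^2 - (32/3)u - 10/3, which vanishes at u = -5 and u = -1/3.
Candidates: R(-6) = -23, R(-5) = -85/3, R(-1/3) = 449/81, R(2) = -85/3.
The maximum over the interval is 449/81, attained at u = -1/3.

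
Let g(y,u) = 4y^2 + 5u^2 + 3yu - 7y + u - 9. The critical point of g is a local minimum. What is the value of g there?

-909/71

∂g/∂y = 8y + 3u - 7 = 0 and ∂g/∂u = 3y + 10u + 1 = 0, so (y, u) = (73/71, -29/71).
The Hessian has g_{yy} = 8, g_{uu} = 10, g_{yu} = 3, giving D = 71 > 0 with g_{yy} > 0, so the point is a local minimum.
g(73/71, -29/71) = -909/71.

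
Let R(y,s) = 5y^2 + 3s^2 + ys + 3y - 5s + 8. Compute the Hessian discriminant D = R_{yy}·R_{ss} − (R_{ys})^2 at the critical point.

59

∂R/∂y = 10y + s + 3 = 0 and ∂R/∂s = y + 6s - 5 = 0, so (y, s) = (-23/59, 53/59).
The Hessian has R_{yy} = 10, R_{ss} = 6, R_{ys} = 1, giving D = 59 > 0 with R_{yy} > 0, so the point is a local minimum.
D = (10)·(6) − (1)^2 = 59.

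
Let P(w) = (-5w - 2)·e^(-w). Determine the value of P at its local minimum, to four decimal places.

-2.7441

Differentiating with the product rule gives P'(w) = (5w - 3)·e^(-w). Since e^(-w) > 0, the only critical point is w = 3/5.
P''(3/5) has the same sign as 5 > 0, so this is a local minimum.
P(3/5) = (-5)·e^(-3/5) ≈ -2.7441.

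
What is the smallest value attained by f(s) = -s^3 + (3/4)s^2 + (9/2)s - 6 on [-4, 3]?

-51/4

The derivative is -3s^2 + (3/2)s + 9/2, which vanishes at s = -1 and s = 3/2.
Candidates: f(-4) = 52,  f(-1) = -35/4,  f(3/2) = -15/16,  f(3) = -51/4.
Hence the absolute minimum is -51/4 at s = 3.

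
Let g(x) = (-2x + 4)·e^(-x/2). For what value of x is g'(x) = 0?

4

Differentiating with the product rule gives g'(x) = (x - 4)·e^(-x/2). Since e^(-x/2) > 0, the only critical point is x = 4.
g''(4) has the same sign as 1 > 0, so this is a local minimum.
g(4) = (-4)·e^(-2) ≈ -0.5413.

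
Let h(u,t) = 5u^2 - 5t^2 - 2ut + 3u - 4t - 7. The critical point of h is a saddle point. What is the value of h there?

-717/104

∂h/∂u = 10u - 2t + 3 = 0 and ∂h/∂t = -2u - 10t - 4 = 0, so (u, t) = (-19/52, -17/52).
The Hessian has h_{uu} = 10, h_{tt} = -10, h_{ut} = -2, giving D = -104 < 0, so the point is a saddle point.
h(-19/52, -17/52) = -717/104.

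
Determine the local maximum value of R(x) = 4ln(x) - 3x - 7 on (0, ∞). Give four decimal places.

R'(x) = 4/x − 3 = 0 gives x = 4/3.
R''(x) = -4/x², which is negative for x > 0, so this is a local maximum.
R(4/3) = 4·ln(4/3) - 4 - 7 ≈ -9.8493.

-9.8493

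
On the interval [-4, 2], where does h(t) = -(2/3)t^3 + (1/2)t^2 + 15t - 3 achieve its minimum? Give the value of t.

h'(t) = -2t^2 + t + 15, whose only zero in [-4, 2] is t = -5/2.
Compare values at every candidate in [-4, 2]: h(-4) = -37/3, h(-5/2) = -647/24, h(2) = 71/3.
So the minimum is h(-5/2) = -647/24.

-5/2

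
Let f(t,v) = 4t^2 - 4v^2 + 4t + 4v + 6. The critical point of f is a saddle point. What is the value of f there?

∂f/∂t = 8t + 4 = 0 and ∂f/∂v = -8v + 4 = 0, so (t, v) = (-1/2, 1/2).
The Hessian has f_{tt} = 8, f_{vv} = -8, f_{tv} = 0, giving D = -64 < 0, so the point is a saddle point.
f(-1/2, 1/2) = 6.

6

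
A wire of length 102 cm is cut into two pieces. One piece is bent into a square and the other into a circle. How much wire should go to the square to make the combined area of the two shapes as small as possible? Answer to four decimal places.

Let x be the length used for the square. Square side x/4; circle radius (102−x)/(2π).
A(x) = (x/4)² + π·((102−x)/(2π))² = x²/16 + (102−x)²/(4π) for 0 ≤ x ≤ 102. A'(x) = x/8 − (102−x)/(2π) = 0 gives x = 4·102/(π+4) ≈ 57.1301.
A'' = 1/8 + 1/(2π) > 0, so this gives the minimum combined area; x ≈ 57.1301 cm to the square.

57.1301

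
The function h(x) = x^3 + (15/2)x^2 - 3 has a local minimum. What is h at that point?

-3

h'(x) = 3x^2 + 15x. Setting h'(x) = 0 gives x ∈ {-5, 0}.
Since h''(x) = 6x + 15, we get h''(-5) = -15 < 0 ⇒ local maximum; h''(0) = 15 > 0 ⇒ local minimum.
Thus h has its local minimum at x = 0, with value -3.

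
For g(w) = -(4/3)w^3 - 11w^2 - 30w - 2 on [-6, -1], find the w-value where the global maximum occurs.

The derivative is -4w^2 - 22w - 30, which vanishes at w = -3 and w = -5/2.
Compare values at every candidate in [-6, -1]: g(-6) = 70; g(-3) = 25; g(-5/2) = 301/12; g(-1) = 55/3.
Hence the absolute maximum is 70 at w = -6.

-6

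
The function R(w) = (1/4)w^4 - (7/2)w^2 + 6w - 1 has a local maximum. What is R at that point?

Critical points: R'(w) = w^3 - 7w + 6 vanishes at w = -3, 1, 2.
Second-derivative test with R''(w) = 3w^2 - 7: R''(-3) = 20 > 0 ⇒ local minimum; R''(1) = -4 < 0 ⇒ local maximum; R''(2) = 5 > 0 ⇒ local minimum.
So the local maximum value is R(1) = 7/4.

7/4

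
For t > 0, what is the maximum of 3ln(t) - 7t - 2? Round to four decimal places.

-7.5419

g'(t) = 3/t − 7 = 0 gives t = 3/7.
g''(t) = -3/t², which is negative for t > 0, so this is a local maximum.
g(3/7) = 3·ln(3/7) - 3 - 2 ≈ -7.5419.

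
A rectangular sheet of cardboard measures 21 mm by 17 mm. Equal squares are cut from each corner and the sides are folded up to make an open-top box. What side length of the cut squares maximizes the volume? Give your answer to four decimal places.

3.1145

With cut size x, the volume is V(x) = x(21 − 2x)(17 − 2x) for 0 < x < 8.5.
V'(x) = 12x^2 − 152x + 357. Setting V'(x) = 0 gives x ≈ 3.1145 (the root in (0, 8.5)).
V''(x) = 24x − 152 is negative there, so this is the maximum; V ≈ 495.5121.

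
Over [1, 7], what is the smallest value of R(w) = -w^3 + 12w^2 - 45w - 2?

-72

R'(w) = -3w^2 + 24w - 45, which vanishes at w = 3 and w = 5.
Candidates: R(1) = -36,  R(3) = -56,  R(5) = -52,  R(7) = -72.
So the minimum is R(7) = -72.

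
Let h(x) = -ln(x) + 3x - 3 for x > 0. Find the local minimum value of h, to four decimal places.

h'(x) = -1/x + 3 = 0 gives x = 1/3.
h''(x) = 1/x², which is positive for x > 0, so this is a local minimum.
h(1/3) = -1·ln(1/3) + 1 - 3 ≈ -0.9014.

-0.9014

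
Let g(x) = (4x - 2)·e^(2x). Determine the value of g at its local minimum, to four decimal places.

-2.0000

By the product rule, g'(x) = (8x)·e^(2x). Since e^(2x) > 0, the only critical point is x = 0.
g''(0) has the same sign as 8 > 0, so this is a local minimum.
g(0) = (-2)·e^(0) ≈ -2.0000.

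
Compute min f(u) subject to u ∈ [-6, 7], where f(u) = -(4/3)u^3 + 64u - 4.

Differentiating, f'(u) = -4u^2 + 64; which vanishes at u = -4 and u = 4.
Candidates: f(-6) = -100; f(-4) = -524/3; f(4) = 500/3; f(7) = -40/3.
The minimum over the interval is -524/3, attained at u = -4.

-524/3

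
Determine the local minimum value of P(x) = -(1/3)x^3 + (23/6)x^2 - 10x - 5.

-2035/162

P'(x) = -x^2 + (23/3)x - 10. Setting P'(x) = 0 gives x ∈ {5/3, 6}.
Since P''(x) = -2x + 23/3, we get P''(5/3) = 13/3 > 0 ⇒ local minimum; P''(6) = -13/3 < 0 ⇒ local maximum.
Thus P has its local minimum at x = 5/3, with value -2035/162.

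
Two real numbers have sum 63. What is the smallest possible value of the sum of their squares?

3969/2

With a + b = 63, a^2 + b^2 = a^2 + (63 − a)^2.
The derivative 2a − 2(63 − a) = 4a − 126 vanishes at a = 63/2; second derivative 4 > 0, a minimum.
The minimum is 2·(63/2)^2 = 3969/2.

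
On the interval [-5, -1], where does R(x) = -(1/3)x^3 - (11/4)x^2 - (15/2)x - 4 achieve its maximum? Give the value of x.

R'(x) = -x^2 - (11/2)x - 15/2, which vanishes at x = -3 and x = -5/2.
Evaluating at the critical points and endpoints: R(-5) = 77/12, R(-3) = 11/4, R(-5/2) = 133/48, R(-1) = 13/12.
The maximum over the interval is 77/12, attained at x = -5.

-5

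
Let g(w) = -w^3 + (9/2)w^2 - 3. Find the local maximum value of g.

Critical points: g'(w) = -3w^2 + 9w vanishes at w = 0, 3.
Since g''(w) = -6w + 9, we get g''(0) = 9 > 0 ⇒ local minimum; g''(3) = -9 < 0 ⇒ local maximum.
Thus g has its local maximum at w = 3, with value 21/2.

21/2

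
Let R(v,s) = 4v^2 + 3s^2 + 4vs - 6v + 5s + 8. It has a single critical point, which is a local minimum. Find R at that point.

∂R/∂v = 8v + 4s - 6 = 0 and ∂R/∂s = 4v + 6s + 5 = 0, so (v, s) = (7/4, -2).
The Hessian has R_{vv} = 8, R_{ss} = 6, R_{vs} = 4, giving D = 32 > 0 with R_{vv} > 0, so the point is a local minimum.
R(7/4, -2) = -9/4.

-9/4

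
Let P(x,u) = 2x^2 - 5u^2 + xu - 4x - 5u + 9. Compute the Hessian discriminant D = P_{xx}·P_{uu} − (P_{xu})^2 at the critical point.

-41

∂P/∂x = 4x + u - 4 = 0 and ∂P/∂u = x - 10u - 5 = 0, so (x, u) = (45/41, -16/41).
The Hessian has P_{xx} = 4, P_{uu} = -10, P_{xu} = 1, giving D = -41 < 0, so the point is a saddle point.
D = (4)·(-10) − (1)^2 = -41.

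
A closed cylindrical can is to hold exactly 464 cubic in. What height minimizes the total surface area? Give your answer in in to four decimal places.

8.3909

With radius r and height h, πr²h = 464 so h = 464/(πr²), and S(r) = 2πr² + 2πrh = 2πr² + 2·464/r.
S'(r) = 4πr − 2·464/r² = 0 ⇒ r³ = 464/(2π), so r ≈ 4.1955 and h = 2r ≈ 8.3909.
S''(r) = 4π + 4·464/r³ > 0, so this is the minimum; S ≈ 331.7874.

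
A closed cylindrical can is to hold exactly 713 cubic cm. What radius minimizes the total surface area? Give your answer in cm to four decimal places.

With radius r and height h, πr²h = 713 so h = 713/(πr²), and S(r) = 2πr² + 2πrh = 2πr² + 2·713/r.
S'(r) = 4πr − 2·713/r² = 0 ⇒ r³ = 713/(2π), so r ≈ 4.8414 and h = 2r ≈ 9.6828.
S''(r) = 4π + 4·713/r³ > 0, so this is the minimum; S ≈ 441.8154.

4.8414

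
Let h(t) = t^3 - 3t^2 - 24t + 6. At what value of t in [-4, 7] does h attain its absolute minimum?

4

Differentiating, h'(t) = 3t^2 - 6t - 24; which vanishes at t = -2 and t = 4.
Candidates: h(-4) = -10,  h(-2) = 34,  h(4) = -74,  h(7) = 34.
Hence the absolute minimum is -74 at t = 4.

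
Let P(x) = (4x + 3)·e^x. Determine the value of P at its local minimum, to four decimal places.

By the product rule, P'(x) = (4x + 7)·e^x. Since e^x > 0, the only critical point is x = -7/4.
P''(-7/4) has the same sign as 4 > 0, so this is a local minimum.
P(-7/4) = (-4)·e^(-7/4) ≈ -0.6951.

-0.6951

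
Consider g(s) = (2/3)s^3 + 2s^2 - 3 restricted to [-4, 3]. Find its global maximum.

g'(s) = 2s^2 + 4s, which vanishes at s = -2 and s = 0.
Evaluating at the critical points and endpoints: g(-4) = -41/3,  g(-2) = -1/3,  g(0) = -3,  g(3) = 33.
The maximum over the interval is 33, attained at s = 3.

33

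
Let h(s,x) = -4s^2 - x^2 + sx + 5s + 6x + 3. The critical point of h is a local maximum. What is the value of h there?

∂h/∂s = -8s + x + 5 = 0 and ∂h/∂x = s - 2x + 6 = 0, so (s, x) = (16/15, 53/15).
The Hessian has h_{ss} = -8, h_{xx} = -2, h_{sx} = 1, giving D = 15 > 0 with h_{ss} < 0, so the point is a local maximum.
h(16/15, 53/15) = 244/15.

244/15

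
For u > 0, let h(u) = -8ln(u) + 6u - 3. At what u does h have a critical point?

4/3

h'(u) = -8/u + 6 = 0 gives u = 4/3.
h''(u) = 8/u², which is positive for u > 0, so this is a local minimum.
h(4/3) = -8·ln(4/3) + 8 - 3 ≈ 2.6985.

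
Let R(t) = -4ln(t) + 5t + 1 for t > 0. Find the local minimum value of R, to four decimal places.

5.8926

R'(t) = -4/t + 5 = 0 gives t = 4/5.
R''(t) = 4/t², which is positive for t > 0, so this is a local minimum.
R(4/5) = -4·ln(4/5) + 4 + 1 ≈ 5.8926.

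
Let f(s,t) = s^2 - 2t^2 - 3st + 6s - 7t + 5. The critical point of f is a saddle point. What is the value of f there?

∂f/∂s = 2s - 3t + 6 = 0 and ∂f/∂t = -3s - 4t - 7 = 0, so (s, t) = (-45/17, 4/17).
The Hessian has f_{ss} = 2, f_{tt} = -4, f_{st} = -3, giving D = -17 < 0, so the point is a saddle point.
f(-45/17, 4/17) = -64/17.

-64/17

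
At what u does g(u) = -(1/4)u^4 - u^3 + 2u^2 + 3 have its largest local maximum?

g'(u) = -u^3 - 3u^2 + 4u = 0 at u = -4, 0, 1.
Since g''(u) = -3u^2 - 6u + 4, we get g''(-4) = -20 < 0 ⇒ local maximum; g''(0) = 4 > 0 ⇒ local minimum; g''(1) = -5 < 0 ⇒ local maximum.
Thus g has its largest local maximum at u = -4, with value 35.

-4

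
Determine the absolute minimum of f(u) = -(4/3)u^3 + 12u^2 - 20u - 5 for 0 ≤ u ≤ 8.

-239/3

Differentiating, f'(u) = -4u^2 + 24u - 20; which vanishes at u = 1 and u = 5.
Compare values at every candidate in [0, 8]: f(0) = -5,  f(1) = -43/3,  f(5) = 85/3,  f(8) = -239/3.
The minimum over the interval is -239/3, attained at u = 8.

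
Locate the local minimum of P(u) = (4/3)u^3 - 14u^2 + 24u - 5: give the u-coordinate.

P'(u) = 4u^2 - 28u + 24. Setting P'(u) = 0 gives u ∈ {1, 6}.
P''(u) = 8u - 28. P''(1) = -20 < 0 ⇒ local maximum; P''(6) = 20 > 0 ⇒ local minimum.
So the local minimum value is P(6) = -77.

6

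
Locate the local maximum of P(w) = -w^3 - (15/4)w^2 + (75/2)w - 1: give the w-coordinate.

P'(w) = -3w^2 - (15/2)w + 75/2. Setting P'(w) = 0 gives w ∈ {-5, 5/2}.
Second-derivative test with P''(w) = -6w - 15/2: P''(-5) = 45/2 > 0 ⇒ local minimum; P''(5/2) = -45/2 < 0 ⇒ local maximum.
So the local maximum value is P(5/2) = 859/16.

5/2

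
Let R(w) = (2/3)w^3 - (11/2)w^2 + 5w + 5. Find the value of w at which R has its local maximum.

1/2

R'(w) = 2w^2 - 11w + 5 = 0 at w = 1/2, 5.
Since R''(w) = 4w - 11, we get R''(1/2) = -9 < 0 ⇒ local maximum; R''(5) = 9 > 0 ⇒ local minimum.
Thus R has its local maximum at w = 1/2, with value 149/24.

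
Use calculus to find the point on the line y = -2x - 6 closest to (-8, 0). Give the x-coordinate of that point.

Minimize D(x)^2 = (x + 8)^2 + (-2x - 6)^2.
d/dx[D^2] = 2(x + 8) + 2·(-2)·(-2x - 6) = 0 ⇒ x = -4.
Then y = 2 and the distance is √(20) ≈ 4.4721.

-4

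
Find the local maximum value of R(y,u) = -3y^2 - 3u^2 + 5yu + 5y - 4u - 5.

-32/11

∂R/∂y = -6y + 5u + 5 = 0 and ∂R/∂u = 5y - 6u - 4 = 0, so (y, u) = (10/11, 1/11).
The Hessian has R_{yy} = -6, R_{uu} = -6, R_{yu} = 5, giving D = 11 > 0 with R_{yy} < 0, so the point is a local maximum.
R(10/11, 1/11) = -32/11.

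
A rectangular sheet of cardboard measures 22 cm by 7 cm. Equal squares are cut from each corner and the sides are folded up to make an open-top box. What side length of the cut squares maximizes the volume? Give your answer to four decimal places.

1.5887

With cut size x, the volume is V(x) = x(22 − 2x)(7 − 2x) for 0 < x < 3.5.
V'(x) = 12x^2 − 116x + 154. Setting V'(x) = 0 gives x ≈ 1.5887 (the root in (0, 3.5)).
V''(x) = 24x − 116 is negative there, so this is the maximum; V ≈ 114.3090.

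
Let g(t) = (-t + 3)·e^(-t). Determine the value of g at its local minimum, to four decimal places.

-0.0183

Differentiating with the product rule gives g'(t) = (t - 4)·e^(-t). Since e^(-t) > 0, the only critical point is t = 4.
g''(4) has the same sign as 1 > 0, so this is a local minimum.
g(4) = (-1)·e^(-4) ≈ -0.0183.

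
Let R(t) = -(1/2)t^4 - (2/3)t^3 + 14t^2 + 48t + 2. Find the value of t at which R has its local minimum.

-2

R'(t) = -2t^3 - 2t^2 + 28t + 48 = 0 at t = -3, -2, 4.
R''(t) = -6t^2 - 4t + 28. R''(-3) = -14 < 0 ⇒ local maximum; R''(-2) = 12 > 0 ⇒ local minimum; R''(4) = -84 < 0 ⇒ local maximum.
The local minimum is R(-2) = -122/3.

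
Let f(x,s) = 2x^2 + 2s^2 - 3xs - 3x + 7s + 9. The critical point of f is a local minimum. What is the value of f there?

10/7

∂f/∂x = 4x - 3s - 3 = 0 and ∂f/∂s = -3x + 4s + 7 = 0, so (x, s) = (-9/7, -19/7).
The Hessian has f_{xx} = 4, f_{ss} = 4, f_{xs} = -3, giving D = 7 > 0 with f_{xx} > 0, so the point is a local minimum.
f(-9/7, -19/7) = 10/7.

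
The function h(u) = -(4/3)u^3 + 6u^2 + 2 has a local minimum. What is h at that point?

h'(u) = -4u^2 + 12u = 0 at u = 0, 3.
Since h''(u) = -8u + 12, we get h''(0) = 12 > 0 ⇒ local minimum; h''(3) = -12 < 0 ⇒ local maximum.
So the local minimum value is h(0) = 2.

2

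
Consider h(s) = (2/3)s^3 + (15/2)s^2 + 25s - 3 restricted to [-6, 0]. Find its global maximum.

-3

Differentiating, h'(s) = 2s^2 + 15s + 25; which vanishes at s = -5 and s = -5/2.
Compare values at every candidate in [-6, 0]: h(-6) = -27,  h(-5) = -143/6,  h(-5/2) = -697/24,  h(0) = -3.
So the maximum is h(0) = -3.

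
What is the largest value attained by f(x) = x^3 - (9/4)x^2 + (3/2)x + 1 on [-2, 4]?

35

The derivative is 3x^2 - (9/2)x + 3/2, which vanishes at x = 1/2 and x = 1.
Evaluating at the critical points and endpoints: f(-2) = -19,  f(1/2) = 21/16,  f(1) = 5/4,  f(4) = 35.
So the maximum is f(4) = 35.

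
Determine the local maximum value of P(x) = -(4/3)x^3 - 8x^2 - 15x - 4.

5

P'(x) = -4x^2 - 16x - 15. Setting P'(x) = 0 gives x ∈ {-5/2, -3/2}.
Second-derivative test with P''(x) = -8x - 16: P''(-5/2) = 4 > 0 ⇒ local minimum; P''(-3/2) = -4 < 0 ⇒ local maximum.
The local maximum is P(-3/2) = 5.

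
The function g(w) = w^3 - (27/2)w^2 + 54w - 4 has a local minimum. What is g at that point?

50

g'(w) = 3w^2 - 27w + 54 = 0 at w = 3, 6.
Second-derivative test with g''(w) = 6w - 27: g''(3) = -9 < 0 ⇒ local maximum; g''(6) = 9 > 0 ⇒ local minimum.
Thus g has its local minimum at w = 6, with value 50.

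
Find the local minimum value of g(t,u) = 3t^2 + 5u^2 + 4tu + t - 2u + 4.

∂g/∂t = 6t + 4u + 1 = 0 and ∂g/∂u = 4t + 10u - 2 = 0, so (t, u) = (-9/22, 4/11).
The Hessian has g_{tt} = 6, g_{uu} = 10, g_{tu} = 4, giving D = 44 > 0 with g_{tt} > 0, so the point is a local minimum.
g(-9/22, 4/11) = 151/44.

151/44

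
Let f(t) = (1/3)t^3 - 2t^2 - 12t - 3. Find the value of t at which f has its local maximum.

-2

Critical points: f'(t) = t^2 - 4t - 12 vanishes at t = -2, 6.
Since f''(t) = 2t - 4, we get f''(-2) = -8 < 0 ⇒ local maximum; f''(6) = 8 > 0 ⇒ local minimum.
Thus f has its local maximum at t = -2, with value 31/3.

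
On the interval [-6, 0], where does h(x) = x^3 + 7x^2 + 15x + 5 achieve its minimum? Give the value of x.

-6

The derivative is 3x^2 + 14x + 15, which vanishes at x = -3 and x = -5/3.
Candidates: h(-6) = -49,  h(-3) = -4,  h(-5/3) = -140/27,  h(0) = 5.
The minimum over the interval is -49, attained at x = -6.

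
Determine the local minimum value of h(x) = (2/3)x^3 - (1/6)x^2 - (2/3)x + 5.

379/81

h'(x) = 2x^2 - (1/3)x - 2/3. Setting h'(x) = 0 gives x ∈ {-1/2, 2/3}.
Second-derivative test with h''(x) = 4x - 1/3: h''(-1/2) = -7/3 < 0 ⇒ local maximum; h''(2/3) = 7/3 > 0 ⇒ local minimum.
Thus h has its local minimum at x = 2/3, with value 379/81.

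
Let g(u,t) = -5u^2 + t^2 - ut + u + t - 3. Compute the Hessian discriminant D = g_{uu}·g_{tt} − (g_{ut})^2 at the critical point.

∂g/∂u = -10u - t + 1 = 0 and ∂g/∂t = -u + 2t + 1 = 0, so (u, t) = (1/7, -3/7).
The Hessian has g_{uu} = -10, g_{tt} = 2, g_{ut} = -1, giving D = -21 < 0, so the point is a saddle point.
D = (-10)·(2) − (-1)^2 = -21.

-21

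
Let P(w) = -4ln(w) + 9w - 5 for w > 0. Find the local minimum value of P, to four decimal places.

2.2437

P'(w) = -4/w + 9 = 0 gives w = 4/9.
P''(w) = 4/w², which is positive for w > 0, so this is a local minimum.
P(4/9) = -4·ln(4/9) + 4 - 5 ≈ 2.2437.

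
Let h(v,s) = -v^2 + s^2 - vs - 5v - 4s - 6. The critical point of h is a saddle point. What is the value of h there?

∂h/∂v = -2v - s - 5 = 0 and ∂h/∂s = -v + 2s - 4 = 0, so (v, s) = (-14/5, 3/5).
The Hessian has h_{vv} = -2, h_{ss} = 2, h_{vs} = -1, giving D = -5 < 0, so the point is a saddle point.
h(-14/5, 3/5) = -1/5.

-1/5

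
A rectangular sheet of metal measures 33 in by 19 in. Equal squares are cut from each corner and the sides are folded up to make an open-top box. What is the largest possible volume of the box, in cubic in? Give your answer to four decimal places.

With cut size x, the volume is V(x) = x(33 − 2x)(19 − 2x) for 0 < x < 9.5.
V'(x) = 12x^2 − 208x + 627. Setting V'(x) = 0 gives x ≈ 3.8853 (the root in (0, 9.5)).
V''(x) = 24x − 208 is negative there, so this is the maximum; V ≈ 1100.7483.

1100.7483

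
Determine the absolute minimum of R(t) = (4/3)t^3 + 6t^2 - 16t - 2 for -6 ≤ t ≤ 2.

-32/3

R'(t) = 4t^2 + 12t - 16, which vanishes at t = -4 and t = 1.
Evaluating at the critical points and endpoints: R(-6) = 22,  R(-4) = 218/3,  R(1) = -32/3,  R(2) = 2/3.
Hence the absolute minimum is -32/3 at t = 1.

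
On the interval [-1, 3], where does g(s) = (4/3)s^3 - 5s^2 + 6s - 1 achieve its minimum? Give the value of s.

Differentiating, g'(s) = 4s^2 - 10s + 6; which vanishes at s = 1 and s = 3/2.
Compare values at every candidate in [-1, 3]: g(-1) = -40/3,  g(1) = 4/3,  g(3/2) = 5/4,  g(3) = 8.
The minimum over the interval is -40/3, attained at s = -1.

-1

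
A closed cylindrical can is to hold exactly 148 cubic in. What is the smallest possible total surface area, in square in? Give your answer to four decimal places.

With radius r and height h, πr²h = 148 so h = 148/(πr²), and S(r) = 2πr² + 2πrh = 2πr² + 2·148/r.
S'(r) = 4πr − 2·148/r² = 0 ⇒ r³ = 148/(2π), so r ≈ 2.8666 and h = 2r ≈ 5.7331.
S''(r) = 4π + 4·148/r³ > 0, so this is the minimum; S ≈ 154.8896.

154.8896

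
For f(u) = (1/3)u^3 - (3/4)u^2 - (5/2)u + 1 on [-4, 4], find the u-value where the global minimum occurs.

-4

Differentiating, f'(u) = u^2 - (3/2)u - 5/2; which vanishes at u = -1 and u = 5/2.
Evaluating at the critical points and endpoints: f(-4) = -67/3, f(-1) = 29/12, f(5/2) = -227/48, f(4) = 1/3.
So the minimum is f(-4) = -67/3.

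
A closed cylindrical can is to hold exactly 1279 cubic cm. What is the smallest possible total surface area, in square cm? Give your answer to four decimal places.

With radius r and height h, πr²h = 1279 so h = 1279/(πr²), and S(r) = 2πr² + 2πrh = 2πr² + 2·1279/r.
S'(r) = 4πr − 2·1279/r² = 0 ⇒ r³ = 1279/(2π), so r ≈ 5.8825 and h = 2r ≈ 11.7650.
S''(r) = 4π + 4·1279/r³ > 0, so this is the minimum; S ≈ 652.2713.

652.2713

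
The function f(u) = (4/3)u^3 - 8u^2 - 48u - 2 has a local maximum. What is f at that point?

f'(u) = 4u^2 - 16u - 48. Setting f'(u) = 0 gives u ∈ {-2, 6}.
Since f''(u) = 8u - 16, we get f''(-2) = -32 < 0 ⇒ local maximum; f''(6) = 32 > 0 ⇒ local minimum.
The local maximum is f(-2) = 154/3.

154/3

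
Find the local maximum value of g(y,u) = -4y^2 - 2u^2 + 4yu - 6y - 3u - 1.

∂g/∂y = -8y + 4u - 6 = 0 and ∂g/∂u = 4y - 4u - 3 = 0, so (y, u) = (-9/4, -3).
The Hessian has g_{yy} = -8, g_{uu} = -4, g_{yu} = 4, giving D = 16 > 0 with g_{yy} < 0, so the point is a local maximum.
g(-9/4, -3) = 41/4.

41/4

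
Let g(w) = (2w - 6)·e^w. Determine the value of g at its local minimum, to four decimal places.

-14.7781

g'(w) = 2·e^w + (2w - 6)·1·e^w = (2w - 4)·e^w. Since e^w > 0, the only critical point is w = 2.
g''(2) has the same sign as 2 > 0, so this is a local minimum.
g(2) = (-2)·e^(2) ≈ -14.7781.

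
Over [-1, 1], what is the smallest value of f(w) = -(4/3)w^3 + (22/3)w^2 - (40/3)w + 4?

f'(w) = -4w^2 + (44/3)w - 40/3, which has no zeros in [-1, 1].
Candidates: f(-1) = 26, f(1) = -10/3.
The minimum over the interval is -10/3, attained at w = 1.

-10/3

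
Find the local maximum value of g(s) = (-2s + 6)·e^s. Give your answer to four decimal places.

By the product rule, g'(s) = (-2s + 4)·e^s. Since e^s > 0, the only critical point is s = 2.
g''(2) has the same sign as -2 < 0, so this is a local maximum.
g(2) = (2)·e^(2) ≈ 14.7781.

14.7781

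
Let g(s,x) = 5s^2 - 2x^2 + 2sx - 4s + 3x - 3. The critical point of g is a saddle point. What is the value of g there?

∂g/∂s = 10s + 2x - 4 = 0 and ∂g/∂x = 2s - 4x + 3 = 0, so (s, x) = (5/22, 19/22).
The Hessian has g_{ss} = 10, g_{xx} = -4, g_{sx} = 2, giving D = -44 < 0, so the point is a saddle point.
g(5/22, 19/22) = -95/44.

-95/44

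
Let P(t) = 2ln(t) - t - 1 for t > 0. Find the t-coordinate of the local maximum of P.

P'(t) = 2/t − 1 = 0 gives t = 2.
P''(t) = -2/t², which is negative for t > 0, so this is a local maximum.
P(2) = 2·ln(2) - 2 - 1 ≈ -1.6137.

2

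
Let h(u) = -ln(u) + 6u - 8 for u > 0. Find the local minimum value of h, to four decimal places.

-5.2082

h'(u) = -1/u + 6 = 0 gives u = 1/6.
h''(u) = 1/u², which is positive for u > 0, so this is a local minimum.
h(1/6) = -1·ln(1/6) + 1 - 8 ≈ -5.2082.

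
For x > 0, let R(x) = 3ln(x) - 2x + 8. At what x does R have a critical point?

3/2

R'(x) = 3/x − 2 = 0 gives x = 3/2.
R''(x) = -3/x², which is negative for x > 0, so this is a local maximum.
R(3/2) = 3·ln(3/2) - 3 + 8 ≈ 6.2164.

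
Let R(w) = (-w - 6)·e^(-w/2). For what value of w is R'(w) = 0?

R'(w) = (-1)·e^(-w/2) + (-w - 6)·(-1/2)·e^(-w/2) = ((1/2)w + 2)·e^(-w/2). Since e^(-w/2) > 0, the only critical point is w = -4.
R''(-4) has the same sign as 1/2 > 0, so this is a local minimum.
R(-4) = (-2)·e^(2) ≈ -14.7781.

-4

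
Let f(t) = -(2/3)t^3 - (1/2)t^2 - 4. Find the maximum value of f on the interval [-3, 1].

f'(t) = -2t^2 - t, which vanishes at t = -1/2 and t = 0.
Evaluating at the critical points and endpoints: f(-3) = 19/2; f(-1/2) = -97/24; f(0) = -4; f(1) = -31/6.
Hence the absolute maximum is 19/2 at t = -3.

19/2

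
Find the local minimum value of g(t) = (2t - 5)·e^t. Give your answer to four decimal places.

-8.9634

By the product rule, g'(t) = (2t - 3)·e^t. Since e^t > 0, the only critical point is t = 3/2.
g''(3/2) has the same sign as 2 > 0, so this is a local minimum.
g(3/2) = (-2)·e^(3/2) ≈ -8.9634.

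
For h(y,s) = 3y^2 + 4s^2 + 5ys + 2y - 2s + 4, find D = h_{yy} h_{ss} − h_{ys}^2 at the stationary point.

23

∂h/∂y = 6y + 5s + 2 = 0 and ∂h/∂s = 5y + 8s - 2 = 0, so (y, s) = (-26/23, 22/23).
The Hessian has h_{yy} = 6, h_{ss} = 8, h_{ys} = 5, giving D = 23 > 0 with h_{yy} > 0, so the point is a local minimum.
D = (6)·(8) − (5)^2 = 23.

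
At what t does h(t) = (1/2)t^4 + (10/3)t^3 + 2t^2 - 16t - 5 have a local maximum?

-2

Critical points: h'(t) = 2t^3 + 10t^2 + 4t - 16 vanishes at t = -4, -2, 1.
Second-derivative test with h''(t) = 6t^2 + 20t + 4: h''(-4) = 20 > 0 ⇒ local minimum; h''(-2) = -12 < 0 ⇒ local maximum; h''(1) = 30 > 0 ⇒ local minimum.
So the local maximum value is h(-2) = 49/3.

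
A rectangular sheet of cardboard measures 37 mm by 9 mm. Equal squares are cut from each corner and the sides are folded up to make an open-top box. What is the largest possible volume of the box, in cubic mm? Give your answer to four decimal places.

330.6249

With cut size x, the volume is V(x) = x(37 − 2x)(9 − 2x) for 0 < x < 4.5.
V'(x) = 12x^2 − 184x + 333. Setting V'(x) = 0 gives x ≈ 2.0964 (the root in (0, 4.5)).
V''(x) = 24x − 184 is negative there, so this is the maximum; V ≈ 330.6249.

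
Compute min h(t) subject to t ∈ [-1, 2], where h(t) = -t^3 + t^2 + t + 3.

The derivative is -3t^2 + 2t + 1, which vanishes at t = -1/3 and t = 1.
Evaluating at the critical points and endpoints: h(-1) = 4; h(-1/3) = 76/27; h(1) = 4; h(2) = 1.
So the minimum is h(2) = 1.

1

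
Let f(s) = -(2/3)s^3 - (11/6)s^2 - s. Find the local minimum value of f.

-3/8

f'(s) = -2s^2 - (11/3)s - 1. Setting f'(s) = 0 gives s ∈ {-3/2, -1/3}.
Second-derivative test with f''(s) = -4s - 11/3: f''(-3/2) = 7/3 > 0 ⇒ local minimum; f''(-1/3) = -7/3 < 0 ⇒ local maximum.
Thus f has its local minimum at s = -3/2, with value -3/8.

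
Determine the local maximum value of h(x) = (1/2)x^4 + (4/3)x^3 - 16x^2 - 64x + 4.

196/3

h'(x) = 2x^3 + 4x^2 - 32x - 64. Setting h'(x) = 0 gives x ∈ {-4, -2, 4}.
Second-derivative test with h''(x) = 6x^2 + 8x - 32: h''(-4) = 32 > 0 ⇒ local minimum; h''(-2) = -24 < 0 ⇒ local maximum; h''(4) = 96 > 0 ⇒ local minimum.
So the local maximum value is h(-2) = 196/3.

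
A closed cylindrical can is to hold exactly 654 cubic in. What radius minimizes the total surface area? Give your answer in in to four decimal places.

4.7040

With radius r and height h, πr²h = 654 so h = 654/(πr²), and S(r) = 2πr² + 2πrh = 2πr² + 2·654/r.
S'(r) = 4πr − 2·654/r² = 0 ⇒ r³ = 654/(2π), so r ≈ 4.7040 and h = 2r ≈ 9.4080.
S''(r) = 4π + 4·654/r³ > 0, so this is the minimum; S ≈ 417.0931.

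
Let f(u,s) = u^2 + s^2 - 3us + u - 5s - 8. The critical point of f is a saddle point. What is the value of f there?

-29/5

∂f/∂u = 2u - 3s + 1 = 0 and ∂f/∂s = -3u + 2s - 5 = 0, so (u, s) = (-13/5, -7/5).
The Hessian has f_{uu} = 2, f_{ss} = 2, f_{us} = -3, giving D = -5 < 0, so the point is a saddle point.
f(-13/5, -7/5) = -29/5.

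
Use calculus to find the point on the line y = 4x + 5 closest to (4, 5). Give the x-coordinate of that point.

4/17

Minimize D(x)^2 = (x - 4)^2 + (4x)^2.
d/dx[D^2] = 2(x - 4) + 2·4·(4x) = 0 ⇒ x = 4/17.
Then y = 101/17 and the distance is √(256/17) ≈ 3.8806.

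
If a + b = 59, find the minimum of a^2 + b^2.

With a + b = 59, a^2 + b^2 = a^2 + (59 − a)^2.
The derivative 2a − 2(59 − a) = 4a − 118 vanishes at a = 59/2; second derivative 4 > 0, a minimum.
The minimum is 2·(59/2)^2 = 3481/2.

3481/2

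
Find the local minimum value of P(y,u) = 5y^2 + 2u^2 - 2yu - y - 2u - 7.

∂P/∂y = 10y - 2u - 1 = 0 and ∂P/∂u = -2y + 4u - 2 = 0, so (y, u) = (2/9, 11/18).
The Hessian has P_{yy} = 10, P_{uu} = 4, P_{yu} = -2, giving D = 36 > 0 with P_{yy} > 0, so the point is a local minimum.
P(2/9, 11/18) = -139/18.

-139/18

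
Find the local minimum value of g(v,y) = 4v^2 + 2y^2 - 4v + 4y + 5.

∂g/∂v = 8v - 4 = 0 and ∂g/∂y = 4y + 4 = 0, so (v, y) = (1/2, -1).
The Hessian has g_{vv} = 8, g_{yy} = 4, g_{vy} = 0, giving D = 32 > 0 with g_{vv} > 0, so the point is a local minimum.
g(1/2, -1) = 2.

2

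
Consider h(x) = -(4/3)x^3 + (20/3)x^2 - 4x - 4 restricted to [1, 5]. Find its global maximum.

The derivative is -4x^2 + (40/3)x - 4, whose only zero in [1, 5] is x = 3.
Evaluating at the critical points and endpoints: h(1) = -8/3,  h(3) = 8,  h(5) = -24.
The maximum over the interval is 8, attained at x = 3.

8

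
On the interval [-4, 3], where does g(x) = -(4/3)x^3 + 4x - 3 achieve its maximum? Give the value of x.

-4

Differentiating, g'(x) = -4x^2 + 4; which vanishes at x = -1 and x = 1.
Evaluating at the critical points and endpoints: g(-4) = 199/3,  g(-1) = -17/3,  g(1) = -1/3,  g(3) = -27.
Hence the absolute maximum is 199/3 at x = -4.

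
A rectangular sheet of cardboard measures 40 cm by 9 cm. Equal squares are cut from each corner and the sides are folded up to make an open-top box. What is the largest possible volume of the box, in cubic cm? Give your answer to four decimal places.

With cut size x, the volume is V(x) = x(40 − 2x)(9 − 2x) for 0 < x < 4.5.
V'(x) = 12x^2 − 196x + 360. Setting V'(x) = 0 gives x ≈ 2.1091 (the root in (0, 4.5)).
V''(x) = 24x − 196 is negative there, so this is the maximum; V ≈ 360.8700.

360.8700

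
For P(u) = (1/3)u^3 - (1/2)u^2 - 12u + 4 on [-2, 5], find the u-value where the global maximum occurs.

-2

Differentiating, P'(u) = u^2 - u - 12; whose only zero in [-2, 5] is u = 4.
Evaluating at the critical points and endpoints: P(-2) = 70/3, P(4) = -92/3, P(5) = -161/6.
The maximum over the interval is 70/3, attained at u = -2.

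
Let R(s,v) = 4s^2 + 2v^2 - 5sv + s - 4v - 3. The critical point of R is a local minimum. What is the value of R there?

-67/7

∂R/∂s = 8s - 5v + 1 = 0 and ∂R/∂v = -5s + 4v - 4 = 0, so (s, v) = (16/7, 27/7).
The Hessian has R_{ss} = 8, R_{vv} = 4, R_{sv} = -5, giving D = 7 > 0 with R_{ss} > 0, so the point is a local minimum.
R(16/7, 27/7) = -67/7.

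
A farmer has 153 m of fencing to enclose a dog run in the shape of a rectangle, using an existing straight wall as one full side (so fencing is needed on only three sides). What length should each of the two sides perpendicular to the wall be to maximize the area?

Let the sides perpendicular to the wall have length x and the parallel side y, so 2x + y = 153 and the area is A = xy = x(153 − 2x).
A'(x) = 153 − 4x = 0 gives x = 153/4, and A''(x) = −4 < 0 confirms a maximum.
Then y = 153 − 2·153/4 = 153/2 and A = 23409/8.

153/4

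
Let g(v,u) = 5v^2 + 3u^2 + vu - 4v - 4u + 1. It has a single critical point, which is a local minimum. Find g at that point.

∂g/∂v = 10v + u - 4 = 0 and ∂g/∂u = v + 6u - 4 = 0, so (v, u) = (20/59, 36/59).
The Hessian has g_{vv} = 10, g_{uu} = 6, g_{vu} = 1, giving D = 59 > 0 with g_{vv} > 0, so the point is a local minimum.
g(20/59, 36/59) = -53/59.

-53/59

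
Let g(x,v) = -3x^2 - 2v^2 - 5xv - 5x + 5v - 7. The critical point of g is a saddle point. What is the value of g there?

-257

∂g/∂x = -6x - 5v - 5 = 0 and ∂g/∂v = -5x - 4v + 5 = 0, so (x, v) = (45, -55).
The Hessian has g_{xx} = -6, g_{vv} = -4, g_{xv} = -5, giving D = -1 < 0, so the point is a saddle point.
g(45, -55) = -257.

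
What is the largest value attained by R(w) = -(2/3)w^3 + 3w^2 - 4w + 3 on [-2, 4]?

85/3

R'(w) = -2w^2 + 6w - 4, which vanishes at w = 1 and w = 2.
Compare values at every candidate in [-2, 4]: R(-2) = 85/3,  R(1) = 4/3,  R(2) = 5/3,  R(4) = -23/3.
The maximum over the interval is 85/3, attained at w = -2.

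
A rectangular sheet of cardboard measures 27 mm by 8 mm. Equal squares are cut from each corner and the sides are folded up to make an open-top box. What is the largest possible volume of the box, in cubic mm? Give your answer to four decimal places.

With cut size x, the volume is V(x) = x(27 − 2x)(8 − 2x) for 0 < x < 4.
V'(x) = 12x^2 − 140x + 216. Setting V'(x) = 0 gives x ≈ 1.8299 (the root in (0, 4)).
V''(x) = 24x − 140 is negative there, so this is the maximum; V ≈ 185.3709.

185.3709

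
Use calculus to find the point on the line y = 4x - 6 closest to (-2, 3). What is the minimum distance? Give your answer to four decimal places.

4.1231

Minimize D(x)^2 = (x + 2)^2 + (4x - 9)^2.
d/dx[D^2] = 2(x + 2) + 2·4·(4x - 9) = 0 ⇒ x = 2.
Then y = 2 and the distance is √(17) ≈ 4.1231.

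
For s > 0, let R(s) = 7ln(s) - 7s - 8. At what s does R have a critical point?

R'(s) = 7/s − 7 = 0 gives s = 1.
R''(s) = -7/s², which is negative for s > 0, so this is a local maximum.
R(1) = 7·ln(1) - 7 - 8 ≈ -15.0000.

1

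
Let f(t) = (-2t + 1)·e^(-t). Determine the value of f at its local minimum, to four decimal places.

-0.4463

f'(t) = (-2)·e^(-t) + (-2t + 1)·(-1)·e^(-t) = (2t - 3)·e^(-t). Since e^(-t) > 0, the only critical point is t = 3/2.
f''(3/2) has the same sign as 2 > 0, so this is a local minimum.
f(3/2) = (-2)·e^(-3/2) ≈ -0.4463.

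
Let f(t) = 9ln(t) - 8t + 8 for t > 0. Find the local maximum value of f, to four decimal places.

0.0600

f'(t) = 9/t − 8 = 0 gives t = 9/8.
f''(t) = -9/t², which is negative for t > 0, so this is a local maximum.
f(9/8) = 9·ln(9/8) - 9 + 8 ≈ 0.0600.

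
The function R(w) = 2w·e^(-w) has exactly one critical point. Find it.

1

Differentiating with the product rule gives R'(w) = (-2w + 2)·e^(-w). Since e^(-w) > 0, the only critical point is w = 1.
R''(1) has the same sign as -2 < 0, so this is a local maximum.
R(1) = (2)·e^(-1) ≈ 0.7358.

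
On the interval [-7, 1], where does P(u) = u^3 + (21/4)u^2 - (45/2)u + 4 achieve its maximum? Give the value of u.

-5

P'(u) = 3u^2 + (21/2)u - 45/2, whose only zero in [-7, 1] is u = -5.
Evaluating at the critical points and endpoints: P(-7) = 303/4; P(-5) = 491/4; P(1) = -49/4.
So the maximum is P(-5) = 491/4.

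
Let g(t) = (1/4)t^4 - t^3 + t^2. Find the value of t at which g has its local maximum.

1

g'(t) = t^3 - 3t^2 + 2t = 0 at t = 0, 1, 2.
Since g''(t) = 3t^2 - 6t + 2, we get g''(0) = 2 > 0 ⇒ local minimum; g''(1) = -1 < 0 ⇒ local maximum; g''(2) = 2 > 0 ⇒ local minimum.
The local maximum is g(1) = 1/4.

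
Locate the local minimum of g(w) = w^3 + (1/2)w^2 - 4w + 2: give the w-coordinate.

g'(w) = 3w^2 + w - 4 = 0 at w = -4/3, 1.
Second-derivative test with g''(w) = 6w + 1: g''(-4/3) = -7 < 0 ⇒ local maximum; g''(1) = 7 > 0 ⇒ local minimum.
The local minimum is g(1) = -1/2.

1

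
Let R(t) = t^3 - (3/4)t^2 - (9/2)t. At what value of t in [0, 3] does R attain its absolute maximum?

Differentiating, R'(t) = 3t^2 - (3/2)t - 9/2; whose only zero in [0, 3] is t = 3/2.
Compare values at every candidate in [0, 3]: R(0) = 0,  R(3/2) = -81/16,  R(3) = 27/4.
Hence the absolute maximum is 27/4 at t = 3.

3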